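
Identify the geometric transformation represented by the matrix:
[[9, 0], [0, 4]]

This matrix represents: non-uniform scaling by sx = 9, sy = 4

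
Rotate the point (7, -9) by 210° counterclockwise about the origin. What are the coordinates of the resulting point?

Rotation matrix for 210°: [[cos 210°, -sin 210°], [sin 210°, cos 210°]] ≈ [[-0.866025, 0.500000], [-0.500000, -0.866025]]
[[-0.866025, 0.500000], [-0.500000, -0.866025]] × [7, -9]ᵀ ≈ [-10.5622, 4.2942]ᵀ
Result: (-10.5622, 4.2942)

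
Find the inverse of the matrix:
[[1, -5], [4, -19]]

For [[a,b],[c,d]], inverse = (1/det)·[[d,-b],[-c,a]]
det = (1)(-19) - (-5)(4) = -19 - -20 = 1
Inverse = [[-19, 5], [-4, 1]]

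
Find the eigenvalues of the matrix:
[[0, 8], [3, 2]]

Characteristic equation: det(A - λI) = 0
λ² - (trace)λ + (det) = 0
trace = 0 + 2 = 2, det = (0)(2) - (8)(3) = -24
λ² - (2)λ + (-24) = 0
λ = (2 ± √((2)² - 4·(-24))) / 2 = (2 ± √100) / 2
Solving: λ = -4, 6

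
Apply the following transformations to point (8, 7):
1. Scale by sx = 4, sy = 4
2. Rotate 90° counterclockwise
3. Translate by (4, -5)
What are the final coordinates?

Step 1: Scale → (32, 28)
Step 2: Rotate 90° → (-28, 32)
Step 3: Translate → (-24, 27)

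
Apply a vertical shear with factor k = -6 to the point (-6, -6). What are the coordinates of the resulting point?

Shear matrix for vertical shear with factor k = -6:
[[1, 0], [-6, 1]]
Result: (-6, -6) → (-6, 30)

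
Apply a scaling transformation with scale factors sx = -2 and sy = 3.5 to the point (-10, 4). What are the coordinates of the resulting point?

Scaling matrix:
[[-2, 0], [0, 3.50]]
Result: (-10 × -2, 4 × 3.5) = (20, 14)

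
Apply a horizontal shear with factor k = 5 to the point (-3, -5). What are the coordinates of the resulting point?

Shear matrix for horizontal shear with factor k = 5:
[[1, 5], [0, 1]]
Result: (-3, -5) → (-28, -5)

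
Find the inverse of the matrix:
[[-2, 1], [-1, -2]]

For [[a,b],[c,d]], inverse = (1/det)·[[d,-b],[-c,a]]
det = (-2)(-2) - (1)(-1) = 4 - -1 = 5
Inverse = (1/5)·[[-2, -1], [1, -2]]
= [[-2/5, -1/5], [1/5, -2/5]]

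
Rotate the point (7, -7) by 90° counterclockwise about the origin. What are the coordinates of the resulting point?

Rotation matrix for 90°: [[cos 90°, -sin 90°], [sin 90°, cos 90°]] = [[0, -1], [1, 0]]
[[0, -1], [1, 0]] × [7, -7]ᵀ = [7, 7]ᵀ
Result: (7, 7)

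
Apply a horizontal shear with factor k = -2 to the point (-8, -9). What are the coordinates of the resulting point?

Shear matrix for horizontal shear with factor k = -2:
[[1, -2], [0, 1]]
Result: (-8, -9) → (10, -9)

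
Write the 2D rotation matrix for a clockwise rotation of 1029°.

Rotation matrix formula: [[cos θ, -sin θ], [sin θ, cos θ]]
A clockwise rotation by 1029° is equivalent to a counterclockwise rotation by -1029°.
For θ = -1029°:
cos(-1029°) = 0.6293
sin(-1029°) = 0.7771
Result: [[0.6293, -0.7771], [0.7771, 0.6293]]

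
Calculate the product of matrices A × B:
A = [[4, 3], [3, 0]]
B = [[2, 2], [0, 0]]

Matrix multiplication:
C[0][0] = 4×2 + 3×0 = 8
C[0][1] = 4×2 + 3×0 = 8
C[1][0] = 3×2 + 0×0 = 6
C[1][1] = 3×2 + 0×0 = 6
Result: [[8, 8], [6, 6]]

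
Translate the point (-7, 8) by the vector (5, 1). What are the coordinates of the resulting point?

Translation by (5, 1) (homogeneous matrix [[1, 0, 5], [0, 1, 1], [0, 0, 1]]):
x' = -7 + 5 = -2
y' = 8 + 1 = 9
Result: (-2, 9)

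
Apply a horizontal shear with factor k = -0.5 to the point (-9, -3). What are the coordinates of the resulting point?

Shear matrix for horizontal shear with factor k = -0.5:
[[1, -0.50], [0, 1]]
Result: (-9, -3) → (-7.5, -3)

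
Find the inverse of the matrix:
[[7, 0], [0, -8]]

For [[a,b],[c,d]], inverse = (1/det)·[[d,-b],[-c,a]]
det = (7)(-8) - (0)(0) = -56 - 0 = -56
Inverse = (1/-56)·[[-8, 0], [0, 7]]
= [[1/7, 0], [0, -1/8]]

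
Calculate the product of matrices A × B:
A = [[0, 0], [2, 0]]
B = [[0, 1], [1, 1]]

Matrix multiplication:
C[0][0] = 0×0 + 0×1 = 0
C[0][1] = 0×1 + 0×1 = 0
C[1][0] = 2×0 + 0×1 = 0
C[1][1] = 2×1 + 0×1 = 2
Result: [[0, 0], [0, 2]]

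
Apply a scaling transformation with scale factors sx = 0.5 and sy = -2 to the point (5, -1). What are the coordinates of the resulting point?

Scaling matrix:
[[0.50, 0], [0, -2]]
Result: (5 × 0.5, -1 × -2) = (2.5, 2)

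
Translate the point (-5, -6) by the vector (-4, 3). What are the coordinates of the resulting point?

Translation by (-4, 3) (homogeneous matrix [[1, 0, -4], [0, 1, 3], [0, 0, 1]]):
x' = -5 + -4 = -9
y' = -6 + 3 = -3
Result: (-9, -3)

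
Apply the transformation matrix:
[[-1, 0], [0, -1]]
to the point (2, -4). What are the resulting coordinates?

Matrix multiplication:
[[-1, 0], [0, -1]] × [2, -4]ᵀ
= [(-1)(2) + (0)(-4), (0)(2) + (-1)(-4)]ᵀ
= [-2, 4]ᵀ
Result: (-2, 4)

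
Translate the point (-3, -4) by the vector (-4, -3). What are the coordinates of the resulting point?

Translation by (-4, -3) (homogeneous matrix [[1, 0, -4], [0, 1, -3], [0, 0, 1]]):
x' = -3 + -4 = -7
y' = -4 + -3 = -7
Result: (-7, -7)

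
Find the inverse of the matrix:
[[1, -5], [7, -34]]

For [[a,b],[c,d]], inverse = (1/det)·[[d,-b],[-c,a]]
det = (1)(-34) - (-5)(7) = -34 - -35 = 1
Inverse = [[-34, 5], [-7, 1]]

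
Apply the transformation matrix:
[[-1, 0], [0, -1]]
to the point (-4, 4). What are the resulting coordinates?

Matrix multiplication:
[[-1, 0], [0, -1]] × [-4, 4]ᵀ
= [(-1)(-4) + (0)(4), (0)(-4) + (-1)(4)]ᵀ
= [4, -4]ᵀ
Result: (4, -4)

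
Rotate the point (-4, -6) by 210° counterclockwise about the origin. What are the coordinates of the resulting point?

Rotation matrix for 210°: [[cos 210°, -sin 210°], [sin 210°, cos 210°]] ≈ [[-0.866025, 0.500000], [-0.500000, -0.866025]]
[[-0.866025, 0.500000], [-0.500000, -0.866025]] × [-4, -6]ᵀ ≈ [0.4641, 7.1962]ᵀ
Result: (0.4641, 7.1962)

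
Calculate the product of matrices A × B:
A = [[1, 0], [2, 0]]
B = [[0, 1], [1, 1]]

Matrix multiplication:
C[0][0] = 1×0 + 0×1 = 0
C[0][1] = 1×1 + 0×1 = 1
C[1][0] = 2×0 + 0×1 = 0
C[1][1] = 2×1 + 0×1 = 2
Result: [[0, 1], [0, 2]]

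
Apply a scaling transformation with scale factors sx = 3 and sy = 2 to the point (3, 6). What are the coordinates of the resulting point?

Scaling matrix:
[[3, 0], [0, 2]]
Result: (3 × 3, 6 × 2) = (9, 12)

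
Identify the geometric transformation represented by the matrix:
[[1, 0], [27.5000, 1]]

This matrix represents: vertical shear with factor 27.5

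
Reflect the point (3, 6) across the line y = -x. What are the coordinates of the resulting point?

Reflection across line y = -x: (3, 6) → (-6, -3)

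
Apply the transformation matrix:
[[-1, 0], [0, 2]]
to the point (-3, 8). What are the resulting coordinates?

Matrix multiplication:
[[-1, 0], [0, 2]] × [-3, 8]ᵀ
= [(-1)(-3) + (0)(8), (0)(-3) + (2)(8)]ᵀ
= [3, 16]ᵀ
Result: (3, 16)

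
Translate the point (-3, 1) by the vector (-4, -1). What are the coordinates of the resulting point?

Translation by (-4, -1) (homogeneous matrix [[1, 0, -4], [0, 1, -1], [0, 0, 1]]):
x' = -3 + -4 = -7
y' = 1 + -1 = 0
Result: (-7, 0)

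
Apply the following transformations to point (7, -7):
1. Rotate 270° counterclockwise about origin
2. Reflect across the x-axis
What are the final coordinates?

Step 1: Rotate 270° → (-7, -7)
Step 2: Reflect across x-axis → (-7, 7)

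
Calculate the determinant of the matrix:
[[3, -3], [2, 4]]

For a 2×2 matrix [[a, b], [c, d]], det = ad - bc
det = (3)(4) - (-3)(2) = 12 - -6 = 18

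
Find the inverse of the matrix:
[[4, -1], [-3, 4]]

For [[a,b],[c,d]], inverse = (1/det)·[[d,-b],[-c,a]]
det = (4)(4) - (-1)(-3) = 16 - 3 = 13
Inverse = (1/13)·[[4, 1], [3, 4]]
= [[4/13, 1/13], [3/13, 4/13]]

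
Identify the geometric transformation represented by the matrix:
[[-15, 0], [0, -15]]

This matrix represents: uniform scaling by factor -15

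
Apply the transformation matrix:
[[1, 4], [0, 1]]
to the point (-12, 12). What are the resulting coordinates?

Matrix multiplication:
[[1, 4], [0, 1]] × [-12, 12]ᵀ
= [(1)(-12) + (4)(12), (0)(-12) + (1)(12)]ᵀ
= [36, 12]ᵀ
Result: (36, 12)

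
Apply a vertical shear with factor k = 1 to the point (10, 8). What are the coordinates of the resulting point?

Shear matrix for vertical shear with factor k = 1:
[[1, 0], [1, 1]]
Result: (10, 8) → (10, 18)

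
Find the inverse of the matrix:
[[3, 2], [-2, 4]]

For [[a,b],[c,d]], inverse = (1/det)·[[d,-b],[-c,a]]
det = (3)(4) - (2)(-2) = 12 - -4 = 16
Inverse = (1/16)·[[4, -2], [2, 3]]
= [[1/4, -1/8], [1/8, 3/16]]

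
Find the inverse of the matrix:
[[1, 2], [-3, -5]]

For [[a,b],[c,d]], inverse = (1/det)·[[d,-b],[-c,a]]
det = (1)(-5) - (2)(-3) = -5 - -6 = 1
Inverse = [[-5, -2], [3, 1]]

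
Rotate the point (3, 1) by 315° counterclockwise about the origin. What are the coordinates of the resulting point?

Rotation matrix for 315°: [[cos 315°, -sin 315°], [sin 315°, cos 315°]] ≈ [[0.707107, 0.707107], [-0.707107, 0.707107]]
[[0.707107, 0.707107], [-0.707107, 0.707107]] × [3, 1]ᵀ ≈ [2.8284, -1.4142]ᵀ
Result: (2.8284, -1.4142)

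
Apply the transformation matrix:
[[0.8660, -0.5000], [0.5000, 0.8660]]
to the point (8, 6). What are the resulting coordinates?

Matrix multiplication:
[[0.8660, -0.5000], [0.5000, 0.8660]] × [8, 6]ᵀ
= [(0.8660)(8) + (-0.5000)(6), (0.5000)(8) + (0.8660)(6)]ᵀ
= [3.9280, 9.1960]ᵀ
Result: (3.9280, 9.1960)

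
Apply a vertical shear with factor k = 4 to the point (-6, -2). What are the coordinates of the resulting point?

Shear matrix for vertical shear with factor k = 4:
[[1, 0], [4, 1]]
Result: (-6, -2) → (-6, -26)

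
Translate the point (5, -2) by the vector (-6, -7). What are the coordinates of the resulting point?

Translation by (-6, -7) (homogeneous matrix [[1, 0, -6], [0, 1, -7], [0, 0, 1]]):
x' = 5 + -6 = -1
y' = -2 + -7 = -9
Result: (-1, -9)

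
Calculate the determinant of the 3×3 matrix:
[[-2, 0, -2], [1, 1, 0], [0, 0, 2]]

Expansion along first row:
det = -2·det([[1,0],[0,2]]) - 0·det([[1,0],[0,2]]) + -2·det([[1,1],[0,0]])
    = -2·(1·2 - 0·0) - 0·(1·2 - 0·0) + -2·(1·0 - 1·0)
    = -2·2 - 0·2 + -2·0
    = -4 + 0 + 0 = -4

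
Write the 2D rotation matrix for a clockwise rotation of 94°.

Rotation matrix formula: [[cos θ, -sin θ], [sin θ, cos θ]]
A clockwise rotation by 94° is equivalent to a counterclockwise rotation by -94°.
For θ = -94°:
cos(-94°) = -0.0698
sin(-94°) = -0.9976
Result: [[-0.0698, 0.9976], [-0.9976, -0.0698]]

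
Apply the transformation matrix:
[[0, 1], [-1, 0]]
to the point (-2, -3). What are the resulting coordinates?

Matrix multiplication:
[[0, 1], [-1, 0]] × [-2, -3]ᵀ
= [(0)(-2) + (1)(-3), (-1)(-2) + (0)(-3)]ᵀ
= [-3, 2]ᵀ
Result: (-3, 2)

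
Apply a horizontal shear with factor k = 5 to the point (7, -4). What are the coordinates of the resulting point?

Shear matrix for horizontal shear with factor k = 5:
[[1, 5], [0, 1]]
Result: (7, -4) → (-13, -4)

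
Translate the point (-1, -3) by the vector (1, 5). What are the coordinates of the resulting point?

Translation by (1, 5) (homogeneous matrix [[1, 0, 1], [0, 1, 5], [0, 0, 1]]):
x' = -1 + 1 = 0
y' = -3 + 5 = 2
Result: (0, 2)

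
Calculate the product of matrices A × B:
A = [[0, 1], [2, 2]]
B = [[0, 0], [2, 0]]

Matrix multiplication:
C[0][0] = 0×0 + 1×2 = 2
C[0][1] = 0×0 + 1×0 = 0
C[1][0] = 2×0 + 2×2 = 4
C[1][1] = 2×0 + 2×0 = 0
Result: [[2, 0], [4, 0]]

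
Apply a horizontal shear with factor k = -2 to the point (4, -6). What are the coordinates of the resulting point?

Shear matrix for horizontal shear with factor k = -2:
[[1, -2], [0, 1]]
Result: (4, -6) → (16, -6)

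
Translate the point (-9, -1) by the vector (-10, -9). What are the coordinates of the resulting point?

Translation by (-10, -9) (homogeneous matrix [[1, 0, -10], [0, 1, -9], [0, 0, 1]]):
x' = -9 + -10 = -19
y' = -1 + -9 = -10
Result: (-19, -10)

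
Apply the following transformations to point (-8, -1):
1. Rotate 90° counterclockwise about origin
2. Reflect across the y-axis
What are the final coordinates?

Step 1: Rotate 90° → (1, -8)
Step 2: Reflect across y-axis → (-1, -8)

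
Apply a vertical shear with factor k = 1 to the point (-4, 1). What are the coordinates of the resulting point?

Shear matrix for vertical shear with factor k = 1:
[[1, 0], [1, 1]]
Result: (-4, 1) → (-4, -3)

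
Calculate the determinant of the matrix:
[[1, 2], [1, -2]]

For a 2×2 matrix [[a, b], [c, d]], det = ad - bc
det = (1)(-2) - (2)(1) = -2 - 2 = -4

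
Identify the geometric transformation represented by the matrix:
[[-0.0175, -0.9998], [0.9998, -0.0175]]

This matrix represents: rotation by 91° counterclockwise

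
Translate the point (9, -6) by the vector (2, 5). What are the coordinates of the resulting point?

Translation by (2, 5) (homogeneous matrix [[1, 0, 2], [0, 1, 5], [0, 0, 1]]):
x' = 9 + 2 = 11
y' = -6 + 5 = -1
Result: (11, -1)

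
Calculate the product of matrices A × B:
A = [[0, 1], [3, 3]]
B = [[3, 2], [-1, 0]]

Matrix multiplication:
C[0][0] = 0×3 + 1×-1 = -1
C[0][1] = 0×2 + 1×0 = 0
C[1][0] = 3×3 + 3×-1 = 6
C[1][1] = 3×2 + 3×0 = 6
Result: [[-1, 0], [6, 6]]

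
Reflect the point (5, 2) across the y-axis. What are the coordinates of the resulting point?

Reflection across y-axis: (5, 2) → (-5, 2)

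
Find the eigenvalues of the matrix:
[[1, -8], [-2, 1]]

Characteristic equation: det(A - λI) = 0
λ² - (trace)λ + (det) = 0
trace = 1 + 1 = 2, det = (1)(1) - (-8)(-2) = -15
λ² - (2)λ + (-15) = 0
λ = (2 ± √((2)² - 4·(-15))) / 2 = (2 ± √64) / 2
Solving: λ = -3, 5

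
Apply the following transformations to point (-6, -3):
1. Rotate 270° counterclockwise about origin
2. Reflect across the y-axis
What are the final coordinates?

Step 1: Rotate 270° → (-3, 6)
Step 2: Reflect across y-axis → (3, 6)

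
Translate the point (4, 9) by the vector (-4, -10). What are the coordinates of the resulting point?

Translation by (-4, -10) (homogeneous matrix [[1, 0, -4], [0, 1, -10], [0, 0, 1]]):
x' = 4 + -4 = 0
y' = 9 + -10 = -1
Result: (0, -1)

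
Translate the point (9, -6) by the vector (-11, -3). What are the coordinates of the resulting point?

Translation by (-11, -3) (homogeneous matrix [[1, 0, -11], [0, 1, -3], [0, 0, 1]]):
x' = 9 + -11 = -2
y' = -6 + -3 = -9
Result: (-2, -9)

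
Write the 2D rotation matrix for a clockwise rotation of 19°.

Rotation matrix formula: [[cos θ, -sin θ], [sin θ, cos θ]]
A clockwise rotation by 19° is equivalent to a counterclockwise rotation by -19°.
For θ = -19°:
cos(-19°) = 0.9455
sin(-19°) = -0.3256
Result: [[0.9455, 0.3256], [-0.3256, 0.9455]]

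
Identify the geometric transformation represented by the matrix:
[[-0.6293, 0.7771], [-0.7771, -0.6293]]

This matrix represents: rotation by 231° counterclockwise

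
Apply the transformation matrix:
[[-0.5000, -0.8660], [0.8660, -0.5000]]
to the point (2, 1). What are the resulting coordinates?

Matrix multiplication:
[[-0.5000, -0.8660], [0.8660, -0.5000]] × [2, 1]ᵀ
= [(-0.5000)(2) + (-0.8660)(1), (0.8660)(2) + (-0.5000)(1)]ᵀ
= [-1.8660, 1.2320]ᵀ
Result: (-1.8660, 1.2320)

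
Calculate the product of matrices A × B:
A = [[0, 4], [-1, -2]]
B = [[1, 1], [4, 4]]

Matrix multiplication:
C[0][0] = 0×1 + 4×4 = 16
C[0][1] = 0×1 + 4×4 = 16
C[1][0] = -1×1 + -2×4 = -9
C[1][1] = -1×1 + -2×4 = -9
Result: [[16, 16], [-9, -9]]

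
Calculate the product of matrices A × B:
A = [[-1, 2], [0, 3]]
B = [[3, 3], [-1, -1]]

Matrix multiplication:
C[0][0] = -1×3 + 2×-1 = -5
C[0][1] = -1×3 + 2×-1 = -5
C[1][0] = 0×3 + 3×-1 = -3
C[1][1] = 0×3 + 3×-1 = -3
Result: [[-5, -5], [-3, -3]]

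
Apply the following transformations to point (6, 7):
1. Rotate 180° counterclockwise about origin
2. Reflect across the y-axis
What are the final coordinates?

Step 1: Rotate 180° → (-6, -7)
Step 2: Reflect across y-axis → (6, -7)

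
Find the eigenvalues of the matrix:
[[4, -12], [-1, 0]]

Characteristic equation: det(A - λI) = 0
λ² - (trace)λ + (det) = 0
trace = 4 + 0 = 4, det = (4)(0) - (-12)(-1) = -12
λ² - (4)λ + (-12) = 0
λ = (4 ± √((4)² - 4·(-12))) / 2 = (4 ± √64) / 2
Solving: λ = -2, 6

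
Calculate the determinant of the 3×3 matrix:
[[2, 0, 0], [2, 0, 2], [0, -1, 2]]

Expansion along first row:
det = 2·det([[0,2],[-1,2]]) - 0·det([[2,2],[0,2]]) + 0·det([[2,0],[0,-1]])
    = 2·(0·2 - 2·-1) - 0·(2·2 - 2·0) + 0·(2·-1 - 0·0)
    = 2·2 - 0·4 + 0·-2
    = 4 + 0 + 0 = 4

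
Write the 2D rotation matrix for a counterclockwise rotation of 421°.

Rotation matrix formula: [[cos θ, -sin θ], [sin θ, cos θ]]
For θ = 421°:
cos(421°) = 0.4848
sin(421°) = 0.8746
Result: [[0.4848, -0.8746], [0.8746, 0.4848]]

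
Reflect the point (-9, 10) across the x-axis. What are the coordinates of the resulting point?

Reflection across x-axis: (-9, 10) → (-9, -10)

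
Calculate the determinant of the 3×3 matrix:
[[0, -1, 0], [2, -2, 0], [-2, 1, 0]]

Expansion along first row:
det = 0·det([[-2,0],[1,0]]) - -1·det([[2,0],[-2,0]]) + 0·det([[2,-2],[-2,1]])
    = 0·(-2·0 - 0·1) - -1·(2·0 - 0·-2) + 0·(2·1 - -2·-2)
    = 0·0 - -1·0 + 0·-2
    = 0 + 0 + 0 = 0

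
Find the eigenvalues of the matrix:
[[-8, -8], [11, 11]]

Characteristic equation: det(A - λI) = 0
λ² - (trace)λ + (det) = 0
trace = -8 + 11 = 3, det = (-8)(11) - (-8)(11) = 0
λ² - (3)λ + (0) = 0
λ = (3 ± √((3)² - 4·(0))) / 2 = (3 ± √9) / 2
Solving: λ = 0, 3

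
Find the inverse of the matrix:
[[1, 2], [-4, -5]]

For [[a,b],[c,d]], inverse = (1/det)·[[d,-b],[-c,a]]
det = (1)(-5) - (2)(-4) = -5 - -8 = 3
Inverse = (1/3)·[[-5, -2], [4, 1]]
= [[-5/3, -2/3], [4/3, 1/3]]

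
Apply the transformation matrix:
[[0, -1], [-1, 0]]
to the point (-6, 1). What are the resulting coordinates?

Matrix multiplication:
[[0, -1], [-1, 0]] × [-6, 1]ᵀ
= [(0)(-6) + (-1)(1), (-1)(-6) + (0)(1)]ᵀ
= [-1, 6]ᵀ
Result: (-1, 6)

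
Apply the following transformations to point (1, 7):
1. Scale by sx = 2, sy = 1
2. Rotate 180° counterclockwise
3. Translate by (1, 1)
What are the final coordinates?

Step 1: Scale → (2, 7)
Step 2: Rotate 180° → (-2, -7)
Step 3: Translate → (-1, -6)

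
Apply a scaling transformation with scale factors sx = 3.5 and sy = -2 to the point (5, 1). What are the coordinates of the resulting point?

Scaling matrix:
[[3.50, 0], [0, -2]]
Result: (5 × 3.5, 1 × -2) = (17.5, -2)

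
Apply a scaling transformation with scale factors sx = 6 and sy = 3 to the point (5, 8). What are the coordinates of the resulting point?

Scaling matrix:
[[6, 0], [0, 3]]
Result: (5 × 6, 8 × 3) = (30, 24)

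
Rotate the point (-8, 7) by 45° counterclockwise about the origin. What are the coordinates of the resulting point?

Rotation matrix for 45°: [[cos 45°, -sin 45°], [sin 45°, cos 45°]] ≈ [[0.707107, -0.707107], [0.707107, 0.707107]]
[[0.707107, -0.707107], [0.707107, 0.707107]] × [-8, 7]ᵀ ≈ [-10.6066, -0.7071]ᵀ
Result: (-10.6066, -0.7071)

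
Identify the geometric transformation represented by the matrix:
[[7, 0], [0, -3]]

This matrix represents: non-uniform scaling by sx = 7, sy = -3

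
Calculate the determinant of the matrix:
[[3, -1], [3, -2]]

For a 2×2 matrix [[a, b], [c, d]], det = ad - bc
det = (3)(-2) - (-1)(3) = -6 - -3 = -3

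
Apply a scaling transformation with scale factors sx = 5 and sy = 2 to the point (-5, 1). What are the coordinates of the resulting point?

Scaling matrix:
[[5, 0], [0, 2]]
Result: (-5 × 5, 1 × 2) = (-25, 2)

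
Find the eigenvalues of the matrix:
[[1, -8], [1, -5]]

Characteristic equation: det(A - λI) = 0
λ² - (trace)λ + (det) = 0
trace = 1 + -5 = -4, det = (1)(-5) - (-8)(1) = 3
λ² - (-4)λ + (3) = 0
λ = (-4 ± √((-4)² - 4·(3))) / 2 = (-4 ± √4) / 2
Solving: λ = -3, -1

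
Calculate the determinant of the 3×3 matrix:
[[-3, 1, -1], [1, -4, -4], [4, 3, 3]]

Expansion along first row:
det = -3·det([[-4,-4],[3,3]]) - 1·det([[1,-4],[4,3]]) + -1·det([[1,-4],[4,3]])
    = -3·(-4·3 - -4·3) - 1·(1·3 - -4·4) + -1·(1·3 - -4·4)
    = -3·0 - 1·19 + -1·19
    = 0 + -19 + -19 = -38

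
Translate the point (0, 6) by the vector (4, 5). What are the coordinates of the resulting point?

Translation by (4, 5) (homogeneous matrix [[1, 0, 4], [0, 1, 5], [0, 0, 1]]):
x' = 0 + 4 = 4
y' = 6 + 5 = 11
Result: (4, 11)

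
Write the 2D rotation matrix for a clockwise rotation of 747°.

Rotation matrix formula: [[cos θ, -sin θ], [sin θ, cos θ]]
A clockwise rotation by 747° is equivalent to a counterclockwise rotation by -747°.
For θ = -747°:
cos(-747°) = 0.8910
sin(-747°) = -0.4540
Result: [[0.8910, 0.4540], [-0.4540, 0.8910]]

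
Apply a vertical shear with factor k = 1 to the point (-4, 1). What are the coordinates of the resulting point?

Shear matrix for vertical shear with factor k = 1:
[[1, 0], [1, 1]]
Result: (-4, 1) → (-4, -3)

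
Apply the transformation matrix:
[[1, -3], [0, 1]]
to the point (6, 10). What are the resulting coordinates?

Matrix multiplication:
[[1, -3], [0, 1]] × [6, 10]ᵀ
= [(1)(6) + (-3)(10), (0)(6) + (1)(10)]ᵀ
= [-24, 10]ᵀ
Result: (-24, 10)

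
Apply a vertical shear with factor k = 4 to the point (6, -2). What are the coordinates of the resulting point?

Shear matrix for vertical shear with factor k = 4:
[[1, 0], [4, 1]]
Result: (6, -2) → (6, 22)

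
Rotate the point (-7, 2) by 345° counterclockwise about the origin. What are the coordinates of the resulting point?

Rotation matrix for 345°: [[cos 345°, -sin 345°], [sin 345°, cos 345°]] ≈ [[0.965926, 0.258819], [-0.258819, 0.965926]]
[[0.965926, 0.258819], [-0.258819, 0.965926]] × [-7, 2]ᵀ ≈ [-6.2438, 3.7436]ᵀ
Result: (-6.2438, 3.7436)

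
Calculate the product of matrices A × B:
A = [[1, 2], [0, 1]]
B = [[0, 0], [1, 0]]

Matrix multiplication:
C[0][0] = 1×0 + 2×1 = 2
C[0][1] = 1×0 + 2×0 = 0
C[1][0] = 0×0 + 1×1 = 1
C[1][1] = 0×0 + 1×0 = 0
Result: [[2, 0], [1, 0]]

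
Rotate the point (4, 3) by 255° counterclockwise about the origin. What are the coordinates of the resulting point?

Rotation matrix for 255°: [[cos 255°, -sin 255°], [sin 255°, cos 255°]] ≈ [[-0.258819, 0.965926], [-0.965926, -0.258819]]
[[-0.258819, 0.965926], [-0.965926, -0.258819]] × [4, 3]ᵀ ≈ [1.8625, -4.6402]ᵀ
Result: (1.8625, -4.6402)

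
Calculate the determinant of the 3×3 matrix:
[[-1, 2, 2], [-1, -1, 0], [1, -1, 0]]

Expansion along first row:
det = -1·det([[-1,0],[-1,0]]) - 2·det([[-1,0],[1,0]]) + 2·det([[-1,-1],[1,-1]])
    = -1·(-1·0 - 0·-1) - 2·(-1·0 - 0·1) + 2·(-1·-1 - -1·1)
    = -1·0 - 2·0 + 2·2
    = 0 + 0 + 4 = 4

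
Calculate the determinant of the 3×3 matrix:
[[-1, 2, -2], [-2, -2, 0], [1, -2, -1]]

Expansion along first row:
det = -1·det([[-2,0],[-2,-1]]) - 2·det([[-2,0],[1,-1]]) + -2·det([[-2,-2],[1,-2]])
    = -1·(-2·-1 - 0·-2) - 2·(-2·-1 - 0·1) + -2·(-2·-2 - -2·1)
    = -1·2 - 2·2 + -2·6
    = -2 + -4 + -12 = -18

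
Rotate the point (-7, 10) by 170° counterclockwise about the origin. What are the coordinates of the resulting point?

Rotation matrix for 170°: [[cos 170°, -sin 170°], [sin 170°, cos 170°]] ≈ [[-0.984808, -0.173648], [0.173648, -0.984808]]
[[-0.984808, -0.173648], [0.173648, -0.984808]] × [-7, 10]ᵀ ≈ [5.1572, -11.0636]ᵀ
Result: (5.1572, -11.0636)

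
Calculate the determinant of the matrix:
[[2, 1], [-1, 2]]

For a 2×2 matrix [[a, b], [c, d]], det = ad - bc
det = (2)(2) - (1)(-1) = 4 - -1 = 5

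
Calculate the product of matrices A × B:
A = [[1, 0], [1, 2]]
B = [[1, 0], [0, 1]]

Matrix multiplication:
C[0][0] = 1×1 + 0×0 = 1
C[0][1] = 1×0 + 0×1 = 0
C[1][0] = 1×1 + 2×0 = 1
C[1][1] = 1×0 + 2×1 = 2
Result: [[1, 0], [1, 2]]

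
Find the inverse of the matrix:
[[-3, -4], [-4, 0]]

For [[a,b],[c,d]], inverse = (1/det)·[[d,-b],[-c,a]]
det = (-3)(0) - (-4)(-4) = 0 - 16 = -16
Inverse = (1/-16)·[[0, 4], [4, -3]]
= [[0, -1/4], [-1/4, 3/16]]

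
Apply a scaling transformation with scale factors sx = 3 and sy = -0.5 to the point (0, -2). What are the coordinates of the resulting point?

Scaling matrix:
[[3, 0], [0, -0.50]]
Result: (0 × 3, -2 × -0.5) = (0, 1)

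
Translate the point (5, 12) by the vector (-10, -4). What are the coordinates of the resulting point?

Translation by (-10, -4) (homogeneous matrix [[1, 0, -10], [0, 1, -4], [0, 0, 1]]):
x' = 5 + -10 = -5
y' = 12 + -4 = 8
Result: (-5, 8)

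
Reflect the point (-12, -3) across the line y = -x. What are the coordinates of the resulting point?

Reflection across line y = -x: (-12, -3) → (3, 12)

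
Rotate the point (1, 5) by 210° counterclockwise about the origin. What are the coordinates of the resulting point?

Rotation matrix for 210°: [[cos 210°, -sin 210°], [sin 210°, cos 210°]] ≈ [[-0.866025, 0.500000], [-0.500000, -0.866025]]
[[-0.866025, 0.500000], [-0.500000, -0.866025]] × [1, 5]ᵀ ≈ [1.6340, -4.8301]ᵀ
Result: (1.6340, -4.8301)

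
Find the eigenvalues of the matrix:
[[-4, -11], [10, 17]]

Characteristic equation: det(A - λI) = 0
λ² - (trace)λ + (det) = 0
trace = -4 + 17 = 13, det = (-4)(17) - (-11)(10) = 42
λ² - (13)λ + (42) = 0
λ = (13 ± √((13)² - 4·(42))) / 2 = (13 ± √1) / 2
Solving: λ = 6, 7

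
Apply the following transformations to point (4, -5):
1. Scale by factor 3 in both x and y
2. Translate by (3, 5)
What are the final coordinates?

Step 1: Scale (4, -5) by 3 → (12, -15)
Step 2: Translate by (3, 5) → (15, -10)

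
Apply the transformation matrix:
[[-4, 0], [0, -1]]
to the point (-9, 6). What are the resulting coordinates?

Matrix multiplication:
[[-4, 0], [0, -1]] × [-9, 6]ᵀ
= [(-4)(-9) + (0)(6), (0)(-9) + (-1)(6)]ᵀ
= [36, -6]ᵀ
Result: (36, -6)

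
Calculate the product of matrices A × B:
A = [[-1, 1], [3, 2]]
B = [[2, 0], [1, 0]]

Matrix multiplication:
C[0][0] = -1×2 + 1×1 = -1
C[0][1] = -1×0 + 1×0 = 0
C[1][0] = 3×2 + 2×1 = 8
C[1][1] = 3×0 + 2×0 = 0
Result: [[-1, 0], [8, 0]]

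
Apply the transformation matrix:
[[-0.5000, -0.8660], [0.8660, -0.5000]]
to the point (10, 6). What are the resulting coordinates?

Matrix multiplication:
[[-0.5000, -0.8660], [0.8660, -0.5000]] × [10, 6]ᵀ
= [(-0.5000)(10) + (-0.8660)(6), (0.8660)(10) + (-0.5000)(6)]ᵀ
= [-10.1960, 5.6600]ᵀ
Result: (-10.1960, 5.6600)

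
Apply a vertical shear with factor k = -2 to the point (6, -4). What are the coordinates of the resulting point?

Shear matrix for vertical shear with factor k = -2:
[[1, 0], [-2, 1]]
Result: (6, -4) → (6, -16)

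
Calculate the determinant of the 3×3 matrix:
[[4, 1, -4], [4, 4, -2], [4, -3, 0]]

Expansion along first row:
det = 4·det([[4,-2],[-3,0]]) - 1·det([[4,-2],[4,0]]) + -4·det([[4,4],[4,-3]])
    = 4·(4·0 - -2·-3) - 1·(4·0 - -2·4) + -4·(4·-3 - 4·4)
    = 4·-6 - 1·8 + -4·-28
    = -24 + -8 + 112 = 80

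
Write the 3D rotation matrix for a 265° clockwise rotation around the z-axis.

Rotation matrix for clockwise 265° around z-axis:
A clockwise rotation by 265° is a counterclockwise rotation by -265°.
cos(-265°) = -0.0872, sin(-265°) = 0.9962
Result: [[-0.0872, -0.9962, 0], [0.9962, -0.0872, 0], [0, 0, 1]]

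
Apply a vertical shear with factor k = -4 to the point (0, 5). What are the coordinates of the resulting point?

Shear matrix for vertical shear with factor k = -4:
[[1, 0], [-4, 1]]
Result: (0, 5) → (0, 5)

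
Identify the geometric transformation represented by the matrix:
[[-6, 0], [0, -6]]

This matrix represents: uniform scaling by factor -6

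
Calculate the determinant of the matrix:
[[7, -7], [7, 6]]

For a 2×2 matrix [[a, b], [c, d]], det = ad - bc
det = (7)(6) - (-7)(7) = 42 - -49 = 91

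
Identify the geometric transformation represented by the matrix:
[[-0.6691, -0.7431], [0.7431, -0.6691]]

This matrix represents: rotation by 132° counterclockwise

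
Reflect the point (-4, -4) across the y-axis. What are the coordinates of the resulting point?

Reflection across y-axis: (-4, -4) → (4, -4)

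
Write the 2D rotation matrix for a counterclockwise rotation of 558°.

Rotation matrix formula: [[cos θ, -sin θ], [sin θ, cos θ]]
For θ = 558°:
cos(558°) = -0.9511
sin(558°) = -0.3090
Result: [[-0.9511, 0.3090], [-0.3090, -0.9511]]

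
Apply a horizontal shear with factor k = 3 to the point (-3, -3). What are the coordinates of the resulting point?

Shear matrix for horizontal shear with factor k = 3:
[[1, 3], [0, 1]]
Result: (-3, -3) → (-12, -3)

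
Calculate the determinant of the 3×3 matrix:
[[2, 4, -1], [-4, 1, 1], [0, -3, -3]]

Expansion along first row:
det = 2·det([[1,1],[-3,-3]]) - 4·det([[-4,1],[0,-3]]) + -1·det([[-4,1],[0,-3]])
    = 2·(1·-3 - 1·-3) - 4·(-4·-3 - 1·0) + -1·(-4·-3 - 1·0)
    = 2·0 - 4·12 + -1·12
    = 0 + -48 + -12 = -60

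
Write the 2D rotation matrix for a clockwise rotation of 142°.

Rotation matrix formula: [[cos θ, -sin θ], [sin θ, cos θ]]
A clockwise rotation by 142° is equivalent to a counterclockwise rotation by -142°.
For θ = -142°:
cos(-142°) = -0.7880
sin(-142°) = -0.6157
Result: [[-0.7880, 0.6157], [-0.6157, -0.7880]]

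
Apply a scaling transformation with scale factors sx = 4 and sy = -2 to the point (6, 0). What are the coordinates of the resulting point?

Scaling matrix:
[[4, 0], [0, -2]]
Result: (6 × 4, 0 × -2) = (24, 0)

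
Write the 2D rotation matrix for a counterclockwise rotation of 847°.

Rotation matrix formula: [[cos θ, -sin θ], [sin θ, cos θ]]
For θ = 847°:
cos(847°) = -0.6018
sin(847°) = 0.7986
Result: [[-0.6018, -0.7986], [0.7986, -0.6018]]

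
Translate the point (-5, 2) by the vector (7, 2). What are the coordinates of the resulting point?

Translation by (7, 2) (homogeneous matrix [[1, 0, 7], [0, 1, 2], [0, 0, 1]]):
x' = -5 + 7 = 2
y' = 2 + 2 = 4
Result: (2, 4)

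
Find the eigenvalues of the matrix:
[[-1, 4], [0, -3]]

Characteristic equation: det(A - λI) = 0
λ² - (trace)λ + (det) = 0
trace = -1 + -3 = -4, det = (-1)(-3) - (4)(0) = 3
λ² - (-4)λ + (3) = 0
λ = (-4 ± √((-4)² - 4·(3))) / 2 = (-4 ± √4) / 2
Solving: λ = -3, -1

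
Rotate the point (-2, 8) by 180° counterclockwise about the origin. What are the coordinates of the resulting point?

Rotation matrix for 180°: [[cos 180°, -sin 180°], [sin 180°, cos 180°]] = [[-1, 0], [0, -1]]
[[-1, 0], [0, -1]] × [-2, 8]ᵀ = [2, -8]ᵀ
Result: (2, -8)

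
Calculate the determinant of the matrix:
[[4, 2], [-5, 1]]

For a 2×2 matrix [[a, b], [c, d]], det = ad - bc
det = (4)(1) - (2)(-5) = 4 - -10 = 14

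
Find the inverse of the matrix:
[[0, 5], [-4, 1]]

For [[a,b],[c,d]], inverse = (1/det)·[[d,-b],[-c,a]]
det = (0)(1) - (5)(-4) = 0 - -20 = 20
Inverse = (1/20)·[[1, -5], [4, 0]]
= [[1/20, -1/4], [1/5, 0]]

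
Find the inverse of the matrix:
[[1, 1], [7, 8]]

For [[a,b],[c,d]], inverse = (1/det)·[[d,-b],[-c,a]]
det = (1)(8) - (1)(7) = 8 - 7 = 1
Inverse = [[8, -1], [-7, 1]]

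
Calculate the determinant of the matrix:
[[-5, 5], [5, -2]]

For a 2×2 matrix [[a, b], [c, d]], det = ad - bc
det = (-5)(-2) - (5)(5) = 10 - 25 = -15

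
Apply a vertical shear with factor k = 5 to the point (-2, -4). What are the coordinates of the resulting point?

Shear matrix for vertical shear with factor k = 5:
[[1, 0], [5, 1]]
Result: (-2, -4) → (-2, -14)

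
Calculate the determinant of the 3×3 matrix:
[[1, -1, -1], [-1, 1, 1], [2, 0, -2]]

Expansion along first row:
det = 1·det([[1,1],[0,-2]]) - -1·det([[-1,1],[2,-2]]) + -1·det([[-1,1],[2,0]])
    = 1·(1·-2 - 1·0) - -1·(-1·-2 - 1·2) + -1·(-1·0 - 1·2)
    = 1·-2 - -1·0 + -1·-2
    = -2 + 0 + 2 = 0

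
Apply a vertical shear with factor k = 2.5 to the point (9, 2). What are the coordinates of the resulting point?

Shear matrix for vertical shear with factor k = 2.5:
[[1, 0], [2.50, 1]]
Result: (9, 2) → (9, 24.5)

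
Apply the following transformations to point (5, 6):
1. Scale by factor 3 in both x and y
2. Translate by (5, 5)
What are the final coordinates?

Step 1: Scale (5, 6) by 3 → (15, 18)
Step 2: Translate by (5, 5) → (20, 23)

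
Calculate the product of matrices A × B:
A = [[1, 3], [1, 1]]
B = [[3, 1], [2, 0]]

Matrix multiplication:
C[0][0] = 1×3 + 3×2 = 9
C[0][1] = 1×1 + 3×0 = 1
C[1][0] = 1×3 + 1×2 = 5
C[1][1] = 1×1 + 1×0 = 1
Result: [[9, 1], [5, 1]]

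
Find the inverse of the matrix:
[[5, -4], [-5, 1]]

For [[a,b],[c,d]], inverse = (1/det)·[[d,-b],[-c,a]]
det = (5)(1) - (-4)(-5) = 5 - 20 = -15
Inverse = (1/-15)·[[1, 4], [5, 5]]
= [[-1/15, -4/15], [-1/3, -1/3]]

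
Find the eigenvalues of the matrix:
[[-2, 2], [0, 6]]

Characteristic equation: det(A - λI) = 0
λ² - (trace)λ + (det) = 0
trace = -2 + 6 = 4, det = (-2)(6) - (2)(0) = -12
λ² - (4)λ + (-12) = 0
λ = (4 ± √((4)² - 4·(-12))) / 2 = (4 ± √64) / 2
Solving: λ = -2, 6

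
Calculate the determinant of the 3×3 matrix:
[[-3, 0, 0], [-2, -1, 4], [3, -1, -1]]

Expansion along first row:
det = -3·det([[-1,4],[-1,-1]]) - 0·det([[-2,4],[3,-1]]) + 0·det([[-2,-1],[3,-1]])
    = -3·(-1·-1 - 4·-1) - 0·(-2·-1 - 4·3) + 0·(-2·-1 - -1·3)
    = -3·5 - 0·-10 + 0·5
    = -15 + 0 + 0 = -15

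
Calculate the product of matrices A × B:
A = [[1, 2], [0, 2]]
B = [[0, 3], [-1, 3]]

Matrix multiplication:
C[0][0] = 1×0 + 2×-1 = -2
C[0][1] = 1×3 + 2×3 = 9
C[1][0] = 0×0 + 2×-1 = -2
C[1][1] = 0×3 + 2×3 = 6
Result: [[-2, 9], [-2, 6]]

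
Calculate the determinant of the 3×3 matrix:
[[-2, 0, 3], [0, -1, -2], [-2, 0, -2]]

Expansion along first row:
det = -2·det([[-1,-2],[0,-2]]) - 0·det([[0,-2],[-2,-2]]) + 3·det([[0,-1],[-2,0]])
    = -2·(-1·-2 - -2·0) - 0·(0·-2 - -2·-2) + 3·(0·0 - -1·-2)
    = -2·2 - 0·-4 + 3·-2
    = -4 + 0 + -6 = -10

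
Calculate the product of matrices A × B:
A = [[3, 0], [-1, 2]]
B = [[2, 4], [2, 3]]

Matrix multiplication:
C[0][0] = 3×2 + 0×2 = 6
C[0][1] = 3×4 + 0×3 = 12
C[1][0] = -1×2 + 2×2 = 2
C[1][1] = -1×4 + 2×3 = 2
Result: [[6, 12], [2, 2]]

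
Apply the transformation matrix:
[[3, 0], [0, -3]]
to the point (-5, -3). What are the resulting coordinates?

Matrix multiplication:
[[3, 0], [0, -3]] × [-5, -3]ᵀ
= [(3)(-5) + (0)(-3), (0)(-5) + (-3)(-3)]ᵀ
= [-15, 9]ᵀ
Result: (-15, 9)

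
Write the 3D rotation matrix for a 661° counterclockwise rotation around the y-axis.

Rotation matrix for counterclockwise 661° around y-axis:
cos(661°) = 0.5150, sin(661°) = -0.8572
Result: [[0.5150, 0, -0.8572], [0, 1, 0], [0.8572, 0, 0.5150]]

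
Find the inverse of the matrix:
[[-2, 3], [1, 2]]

For [[a,b],[c,d]], inverse = (1/det)·[[d,-b],[-c,a]]
det = (-2)(2) - (3)(1) = -4 - 3 = -7
Inverse = (1/-7)·[[2, -3], [-1, -2]]
= [[-2/7, 3/7], [1/7, 2/7]]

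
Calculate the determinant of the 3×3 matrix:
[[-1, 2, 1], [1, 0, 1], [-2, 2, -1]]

Expansion along first row:
det = -1·det([[0,1],[2,-1]]) - 2·det([[1,1],[-2,-1]]) + 1·det([[1,0],[-2,2]])
    = -1·(0·-1 - 1·2) - 2·(1·-1 - 1·-2) + 1·(1·2 - 0·-2)
    = -1·-2 - 2·1 + 1·2
    = 2 + -2 + 2 = 2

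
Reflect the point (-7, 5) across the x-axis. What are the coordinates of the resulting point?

Reflection across x-axis: (-7, 5) → (-7, -5)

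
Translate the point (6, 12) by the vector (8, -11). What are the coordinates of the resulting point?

Translation by (8, -11) (homogeneous matrix [[1, 0, 8], [0, 1, -11], [0, 0, 1]]):
x' = 6 + 8 = 14
y' = 12 + -11 = 1
Result: (14, 1)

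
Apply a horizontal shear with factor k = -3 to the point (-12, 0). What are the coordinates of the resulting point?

Shear matrix for horizontal shear with factor k = -3:
[[1, -3], [0, 1]]
Result: (-12, 0) → (-12, 0)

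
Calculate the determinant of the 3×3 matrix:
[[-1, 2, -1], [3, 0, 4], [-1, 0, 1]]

Expansion along first row:
det = -1·det([[0,4],[0,1]]) - 2·det([[3,4],[-1,1]]) + -1·det([[3,0],[-1,0]])
    = -1·(0·1 - 4·0) - 2·(3·1 - 4·-1) + -1·(3·0 - 0·-1)
    = -1·0 - 2·7 + -1·0
    = 0 + -14 + 0 = -14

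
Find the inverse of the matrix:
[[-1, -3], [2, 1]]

For [[a,b],[c,d]], inverse = (1/det)·[[d,-b],[-c,a]]
det = (-1)(1) - (-3)(2) = -1 - -6 = 5
Inverse = (1/5)·[[1, 3], [-2, -1]]
= [[1/5, 3/5], [-2/5, -1/5]]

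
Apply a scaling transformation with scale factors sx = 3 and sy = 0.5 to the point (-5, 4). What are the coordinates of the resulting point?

Scaling matrix:
[[3, 0], [0, 0.50]]
Result: (-5 × 3, 4 × 0.5) = (-15, 2)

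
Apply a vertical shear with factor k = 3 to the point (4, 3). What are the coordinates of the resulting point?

Shear matrix for vertical shear with factor k = 3:
[[1, 0], [3, 1]]
Result: (4, 3) → (4, 15)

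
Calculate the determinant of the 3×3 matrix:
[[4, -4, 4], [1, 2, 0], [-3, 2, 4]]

Expansion along first row:
det = 4·det([[2,0],[2,4]]) - -4·det([[1,0],[-3,4]]) + 4·det([[1,2],[-3,2]])
    = 4·(2·4 - 0·2) - -4·(1·4 - 0·-3) + 4·(1·2 - 2·-3)
    = 4·8 - -4·4 + 4·8
    = 32 + 16 + 32 = 80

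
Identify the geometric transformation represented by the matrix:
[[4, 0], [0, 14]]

This matrix represents: non-uniform scaling by sx = 4, sy = 14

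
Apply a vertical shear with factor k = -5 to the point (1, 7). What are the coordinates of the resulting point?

Shear matrix for vertical shear with factor k = -5:
[[1, 0], [-5, 1]]
Result: (1, 7) → (1, 2)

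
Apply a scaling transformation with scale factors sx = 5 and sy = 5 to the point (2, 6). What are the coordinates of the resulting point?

Scaling matrix:
[[5, 0], [0, 5]]
Result: (2 × 5, 6 × 5) = (10, 30)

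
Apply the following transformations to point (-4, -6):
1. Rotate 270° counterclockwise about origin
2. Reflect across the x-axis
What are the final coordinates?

Step 1: Rotate 270° → (-6, 4)
Step 2: Reflect across x-axis → (-6, -4)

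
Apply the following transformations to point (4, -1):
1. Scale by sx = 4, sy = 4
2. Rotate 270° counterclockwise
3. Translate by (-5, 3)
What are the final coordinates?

Step 1: Scale → (16, -4)
Step 2: Rotate 270° → (-4, -16)
Step 3: Translate → (-9, -13)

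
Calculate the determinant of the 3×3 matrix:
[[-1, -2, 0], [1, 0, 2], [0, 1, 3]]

Expansion along first row:
det = -1·det([[0,2],[1,3]]) - -2·det([[1,2],[0,3]]) + 0·det([[1,0],[0,1]])
    = -1·(0·3 - 2·1) - -2·(1·3 - 2·0) + 0·(1·1 - 0·0)
    = -1·-2 - -2·3 + 0·1
    = 2 + 6 + 0 = 8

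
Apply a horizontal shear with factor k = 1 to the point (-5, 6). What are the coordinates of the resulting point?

Shear matrix for horizontal shear with factor k = 1:
[[1, 1], [0, 1]]
Result: (-5, 6) → (1, 6)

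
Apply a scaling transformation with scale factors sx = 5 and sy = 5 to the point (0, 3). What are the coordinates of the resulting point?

Scaling matrix:
[[5, 0], [0, 5]]
Result: (0 × 5, 3 × 5) = (0, 15)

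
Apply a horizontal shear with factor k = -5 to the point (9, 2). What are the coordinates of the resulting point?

Shear matrix for horizontal shear with factor k = -5:
[[1, -5], [0, 1]]
Result: (9, 2) → (-1, 2)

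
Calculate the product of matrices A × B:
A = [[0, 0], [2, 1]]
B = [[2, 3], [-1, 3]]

Matrix multiplication:
C[0][0] = 0×2 + 0×-1 = 0
C[0][1] = 0×3 + 0×3 = 0
C[1][0] = 2×2 + 1×-1 = 3
C[1][1] = 2×3 + 1×3 = 9
Result: [[0, 0], [3, 9]]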